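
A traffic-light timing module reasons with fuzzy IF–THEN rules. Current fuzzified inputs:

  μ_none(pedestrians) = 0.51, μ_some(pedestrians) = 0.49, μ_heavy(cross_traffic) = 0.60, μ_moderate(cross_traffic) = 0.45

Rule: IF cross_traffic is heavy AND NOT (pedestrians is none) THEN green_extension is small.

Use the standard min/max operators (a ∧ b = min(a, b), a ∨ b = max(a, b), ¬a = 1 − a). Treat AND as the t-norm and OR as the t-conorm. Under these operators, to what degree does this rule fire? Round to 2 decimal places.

firing strength: heavy=0.60, ¬none=1−0.51=0.49; AND[min(a, b)] → w = 0.49

0.49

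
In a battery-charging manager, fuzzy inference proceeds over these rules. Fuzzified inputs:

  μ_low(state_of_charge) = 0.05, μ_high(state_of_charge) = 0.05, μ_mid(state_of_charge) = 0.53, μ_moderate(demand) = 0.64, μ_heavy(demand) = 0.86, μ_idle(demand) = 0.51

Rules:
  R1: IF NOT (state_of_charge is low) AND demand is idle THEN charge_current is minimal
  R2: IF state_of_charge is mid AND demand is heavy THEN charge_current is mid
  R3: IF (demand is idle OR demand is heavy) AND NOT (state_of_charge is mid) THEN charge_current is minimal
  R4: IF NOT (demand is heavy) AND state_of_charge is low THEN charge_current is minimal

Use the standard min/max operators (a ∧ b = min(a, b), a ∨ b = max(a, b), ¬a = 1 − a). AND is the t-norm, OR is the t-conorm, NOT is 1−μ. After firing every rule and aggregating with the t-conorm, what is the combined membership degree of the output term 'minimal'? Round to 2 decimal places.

0.51

R1: ¬low=1−0.05=0.95, idle=0.51; AND[min(a, b)] → w = 0.51
R2: mid=0.53, heavy=0.86; AND[min(a, b)] → w = 0.53
R3: (idle=0.51 OR heavy=0.86) = 0.86; AND[min(a, b)] with ¬mid=1−0.53=0.47 → w = 0.47
R4: ¬heavy=1−0.86=0.14, low=0.05; AND[min(a, b)] → w = 0.05
Rules with consequent 'minimal': {R1, R3, R4} → strengths 0.51, 0.47, 0.05
Aggregate via t-conorm [max(a, b)]: 0.51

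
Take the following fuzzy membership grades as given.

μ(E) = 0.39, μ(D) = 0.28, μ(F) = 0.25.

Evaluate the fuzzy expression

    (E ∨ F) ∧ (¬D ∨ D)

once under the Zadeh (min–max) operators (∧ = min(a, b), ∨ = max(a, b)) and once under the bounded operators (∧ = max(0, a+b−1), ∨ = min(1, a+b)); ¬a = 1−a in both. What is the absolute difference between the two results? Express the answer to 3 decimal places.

Under Zadeh (min–max):
  E ∨ F = max(a, b) on (0.39, 0.25) = 0.39
  ¬D = 1 − 0.28 = 0.72
  ¬D ∨ D = max(a, b) on (0.72, 0.28) = 0.72
  (E ∨ F) ∧ (¬D ∨ D) = min(a, b) on (0.39, 0.72) = 0.39
  → value = 0.3900
Under bounded:
  E ∨ F = min(1, a+b) on (0.39, 0.25) = 0.64
  ¬D = 1 − 0.28 = 0.72
  ¬D ∨ D = min(1, a+b) on (0.72, 0.28) = 1.00
  (E ∨ F) ∧ (¬D ∨ D) = max(0, a+b−1) on (0.64, 1.00) = 0.64
  → value = 0.6400
|0.3900 − 0.6400| = 0.250

0.250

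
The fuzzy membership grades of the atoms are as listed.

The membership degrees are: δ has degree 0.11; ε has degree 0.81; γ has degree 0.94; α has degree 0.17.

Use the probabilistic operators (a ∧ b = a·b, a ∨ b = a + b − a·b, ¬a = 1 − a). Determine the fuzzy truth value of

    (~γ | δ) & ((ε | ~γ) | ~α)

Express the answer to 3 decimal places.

~γ = 1 − 0.9400 = 0.0600
~γ | δ = a + b − a·b on (0.0600, 0.1100) = 0.1634
~γ = 1 − 0.9400 = 0.0600
ε | ~γ = a + b − a·b on (0.8100, 0.0600) = 0.8214
~α = 1 − 0.1700 = 0.8300
(ε | ~γ) | ~α = a + b − a·b on (0.8214, 0.8300) = 0.9696
(~γ | δ) & ((ε | ~γ) | ~α) = a·b on (0.1634, 0.9696) = 0.1584

0.158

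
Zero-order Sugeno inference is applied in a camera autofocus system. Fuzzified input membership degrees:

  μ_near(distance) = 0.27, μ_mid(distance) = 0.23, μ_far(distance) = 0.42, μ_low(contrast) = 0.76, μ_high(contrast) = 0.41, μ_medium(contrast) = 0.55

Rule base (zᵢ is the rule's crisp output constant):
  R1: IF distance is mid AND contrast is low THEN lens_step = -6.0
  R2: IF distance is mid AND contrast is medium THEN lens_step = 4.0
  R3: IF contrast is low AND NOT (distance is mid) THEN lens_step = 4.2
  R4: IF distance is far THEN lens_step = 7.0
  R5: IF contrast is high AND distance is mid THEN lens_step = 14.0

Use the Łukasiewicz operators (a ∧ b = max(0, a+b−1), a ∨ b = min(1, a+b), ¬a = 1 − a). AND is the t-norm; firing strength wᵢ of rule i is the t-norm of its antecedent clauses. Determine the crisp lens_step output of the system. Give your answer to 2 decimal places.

5.44

R1 (z=-6.0): mid=0.23, low=0.76; AND[max(0, a+b−1)] → w = 0.00
R2 (z=4.0): mid=0.23, medium=0.55; AND[max(0, a+b−1)] → w = 0.00
R3 (z=4.2): low=0.76, ¬mid=1−0.23=0.77; AND[max(0, a+b−1)] → w = 0.53
R4 (z=7.0): far=0.42 → w = 0.42
R5 (z=14.0): high=0.41, mid=0.23; AND[max(0, a+b−1)] → w = 0.00
Weighted average = (0.00·-6.0 + 0.00·4.0 + 0.53·4.2 + 0.42·7.0 + 0.00·14.0) / (0.00 + 0.00 + 0.53 + 0.42 + 0.00)
  = 5.1660 / 0.9500 = 5.44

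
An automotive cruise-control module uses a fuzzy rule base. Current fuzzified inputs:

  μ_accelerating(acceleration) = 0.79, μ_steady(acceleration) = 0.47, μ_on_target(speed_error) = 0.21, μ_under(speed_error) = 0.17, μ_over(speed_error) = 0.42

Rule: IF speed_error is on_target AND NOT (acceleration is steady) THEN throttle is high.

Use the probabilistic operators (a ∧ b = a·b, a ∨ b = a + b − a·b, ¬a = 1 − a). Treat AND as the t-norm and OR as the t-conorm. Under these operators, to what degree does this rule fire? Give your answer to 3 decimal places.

0.111

firing strength: on_target=0.21, ¬steady=1−0.47=0.53; AND[a·b] → w = 0.1113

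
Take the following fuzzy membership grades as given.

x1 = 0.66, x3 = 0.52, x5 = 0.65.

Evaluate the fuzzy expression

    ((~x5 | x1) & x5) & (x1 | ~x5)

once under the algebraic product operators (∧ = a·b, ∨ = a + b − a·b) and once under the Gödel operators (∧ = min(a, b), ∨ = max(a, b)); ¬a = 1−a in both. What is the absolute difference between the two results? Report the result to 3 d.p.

0.256

Under algebraic product:
  ~x5 = 1 − 0.6500 = 0.3500
  ~x5 | x1 = a + b − a·b on (0.3500, 0.6600) = 0.7790
  (~x5 | x1) & x5 = a·b on (0.7790, 0.6500) = 0.5064
  ~x5 = 1 − 0.6500 = 0.3500
  x1 | ~x5 = a + b − a·b on (0.6600, 0.3500) = 0.7790
  ((~x5 | x1) & x5) & (x1 | ~x5) = a·b on (0.5064, 0.7790) = 0.3944
  → value = 0.3944
Under Gödel:
  ~x5 = 1 − 0.65 = 0.35
  ~x5 | x1 = max(a, b) on (0.35, 0.66) = 0.66
  (~x5 | x1) & x5 = min(a, b) on (0.66, 0.65) = 0.65
  ~x5 = 1 − 0.65 = 0.35
  x1 | ~x5 = max(a, b) on (0.66, 0.35) = 0.66
  ((~x5 | x1) & x5) & (x1 | ~x5) = min(a, b) on (0.65, 0.66) = 0.65
  → value = 0.6500
|0.3944 − 0.6500| = 0.256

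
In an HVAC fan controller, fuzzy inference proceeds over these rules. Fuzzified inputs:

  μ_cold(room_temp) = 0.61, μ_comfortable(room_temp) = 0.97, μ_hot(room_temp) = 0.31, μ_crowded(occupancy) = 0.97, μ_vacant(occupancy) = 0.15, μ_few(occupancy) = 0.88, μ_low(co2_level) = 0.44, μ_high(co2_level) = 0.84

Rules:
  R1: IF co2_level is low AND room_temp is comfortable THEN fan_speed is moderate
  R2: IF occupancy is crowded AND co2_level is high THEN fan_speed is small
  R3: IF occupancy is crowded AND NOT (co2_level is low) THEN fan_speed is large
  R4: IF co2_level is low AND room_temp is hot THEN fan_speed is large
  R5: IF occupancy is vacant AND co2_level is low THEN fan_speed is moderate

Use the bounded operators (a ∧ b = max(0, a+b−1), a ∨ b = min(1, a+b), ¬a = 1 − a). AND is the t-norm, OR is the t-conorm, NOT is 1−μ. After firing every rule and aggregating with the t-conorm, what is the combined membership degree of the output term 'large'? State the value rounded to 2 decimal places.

R1: low=0.44, comfortable=0.97; AND[max(0, a+b−1)] → w = 0.41
R2: crowded=0.97, high=0.84; AND[max(0, a+b−1)] → w = 0.81
R3: crowded=0.97, ¬low=1−0.44=0.56; AND[max(0, a+b−1)] → w = 0.53
R4: low=0.44, hot=0.31; AND[max(0, a+b−1)] → w = 0.00
R5: vacant=0.15, low=0.44; AND[max(0, a+b−1)] → w = 0.00
Rules with consequent 'large': {R3, R4} → strengths 0.53, 0.00
Aggregate via t-conorm [min(1, a+b)]: 0.53

0.53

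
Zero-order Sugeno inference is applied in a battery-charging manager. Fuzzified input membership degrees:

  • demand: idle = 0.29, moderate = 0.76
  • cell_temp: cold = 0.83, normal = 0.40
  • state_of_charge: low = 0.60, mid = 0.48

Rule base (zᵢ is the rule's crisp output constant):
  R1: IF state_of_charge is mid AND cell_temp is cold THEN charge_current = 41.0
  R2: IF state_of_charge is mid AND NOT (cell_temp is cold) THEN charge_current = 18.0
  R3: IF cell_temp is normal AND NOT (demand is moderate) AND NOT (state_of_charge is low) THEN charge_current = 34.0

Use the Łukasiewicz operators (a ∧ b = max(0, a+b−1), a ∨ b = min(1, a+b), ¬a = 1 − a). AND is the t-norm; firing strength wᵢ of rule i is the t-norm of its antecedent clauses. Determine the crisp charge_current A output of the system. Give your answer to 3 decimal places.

R1 (z=41.0): mid=0.48, cold=0.83; AND[max(0, a+b−1)] → w = 0.31
R2 (z=18.0): mid=0.48, ¬cold=1−0.83=0.17; AND[max(0, a+b−1)] → w = 0.00
R3 (z=34.0): normal=0.40, ¬moderate=1−0.76=0.24, ¬low=1−0.60=0.40; AND[max(0, a+b−1)] → w = 0.00
Weighted average = (0.31·41.0 + 0.00·18.0 + 0.00·34.0) / (0.31 + 0.00 + 0.00)
  = 12.7100 / 0.3100 = 41.000

41.000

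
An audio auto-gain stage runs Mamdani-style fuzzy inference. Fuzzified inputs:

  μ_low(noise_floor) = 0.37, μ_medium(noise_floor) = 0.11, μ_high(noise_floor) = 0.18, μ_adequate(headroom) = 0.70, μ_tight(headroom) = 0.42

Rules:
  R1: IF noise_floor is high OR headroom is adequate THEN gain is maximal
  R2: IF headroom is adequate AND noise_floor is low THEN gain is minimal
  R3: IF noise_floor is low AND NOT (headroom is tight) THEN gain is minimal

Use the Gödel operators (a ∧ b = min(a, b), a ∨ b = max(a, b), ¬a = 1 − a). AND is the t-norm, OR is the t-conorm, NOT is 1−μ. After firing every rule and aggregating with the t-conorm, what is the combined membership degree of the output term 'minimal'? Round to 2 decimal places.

R1: high=0.18, adequate=0.70; OR[max(a, b)] → w = 0.70
R2: adequate=0.70, low=0.37; AND[min(a, b)] → w = 0.37
R3: low=0.37, ¬tight=1−0.42=0.58; AND[min(a, b)] → w = 0.37
Rules with consequent 'minimal': {R2, R3} → strengths 0.37, 0.37
Aggregate via t-conorm [max(a, b)]: 0.37

0.37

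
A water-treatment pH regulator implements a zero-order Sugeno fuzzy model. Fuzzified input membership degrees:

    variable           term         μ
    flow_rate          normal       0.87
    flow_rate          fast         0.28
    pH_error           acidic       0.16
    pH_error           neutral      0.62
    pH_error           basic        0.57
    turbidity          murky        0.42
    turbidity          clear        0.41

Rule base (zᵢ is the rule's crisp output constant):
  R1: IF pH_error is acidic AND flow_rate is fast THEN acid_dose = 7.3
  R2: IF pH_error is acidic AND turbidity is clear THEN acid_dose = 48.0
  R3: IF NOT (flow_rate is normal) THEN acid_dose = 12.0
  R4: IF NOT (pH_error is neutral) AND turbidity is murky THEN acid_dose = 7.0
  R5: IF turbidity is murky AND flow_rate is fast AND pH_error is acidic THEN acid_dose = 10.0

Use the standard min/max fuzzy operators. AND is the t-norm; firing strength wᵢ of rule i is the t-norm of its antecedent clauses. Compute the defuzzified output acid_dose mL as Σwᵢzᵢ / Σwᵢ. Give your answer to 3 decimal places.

14.816

R1 (z=7.3): acidic=0.16, fast=0.28; AND[min(a, b)] → w = 0.16
R2 (z=48.0): acidic=0.16, clear=0.41; AND[min(a, b)] → w = 0.16
R3 (z=12.0): ¬normal=1−0.87=0.13 → w = 0.13
R4 (z=7.0): ¬neutral=1−0.62=0.38, murky=0.42; AND[min(a, b)] → w = 0.38
R5 (z=10.0): murky=0.42, fast=0.28, acidic=0.16; AND[min(a, b)] → w = 0.16
Weighted average = (0.16·7.3 + 0.16·48.0 + 0.13·12.0 + 0.38·7.0 + 0.16·10.0) / (0.16 + 0.16 + 0.13 + 0.38 + 0.16)
  = 14.6680 / 0.9900 = 14.816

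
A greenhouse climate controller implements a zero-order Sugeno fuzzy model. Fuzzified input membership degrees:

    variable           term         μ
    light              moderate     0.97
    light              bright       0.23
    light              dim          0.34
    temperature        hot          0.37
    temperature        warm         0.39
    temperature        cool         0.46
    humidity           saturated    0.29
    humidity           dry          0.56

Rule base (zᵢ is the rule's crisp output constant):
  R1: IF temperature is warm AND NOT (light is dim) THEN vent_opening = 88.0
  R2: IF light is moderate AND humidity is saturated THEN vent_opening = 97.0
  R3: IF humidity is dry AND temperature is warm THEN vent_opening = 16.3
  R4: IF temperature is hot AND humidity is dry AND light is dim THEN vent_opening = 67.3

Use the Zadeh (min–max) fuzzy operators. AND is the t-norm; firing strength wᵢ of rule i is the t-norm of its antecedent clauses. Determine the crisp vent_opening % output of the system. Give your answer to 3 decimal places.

65.028

R1 (z=88.0): warm=0.39, ¬dim=1−0.34=0.66; AND[min(a, b)] → w = 0.39
R2 (z=97.0): moderate=0.97, saturated=0.29; AND[min(a, b)] → w = 0.29
R3 (z=16.3): dry=0.56, warm=0.39; AND[min(a, b)] → w = 0.39
R4 (z=67.3): hot=0.37, dry=0.56, dim=0.34; AND[min(a, b)] → w = 0.34
Weighted average = (0.39·88.0 + 0.29·97.0 + 0.39·16.3 + 0.34·67.3) / (0.39 + 0.29 + 0.39 + 0.34)
  = 91.6890 / 1.4100 = 65.028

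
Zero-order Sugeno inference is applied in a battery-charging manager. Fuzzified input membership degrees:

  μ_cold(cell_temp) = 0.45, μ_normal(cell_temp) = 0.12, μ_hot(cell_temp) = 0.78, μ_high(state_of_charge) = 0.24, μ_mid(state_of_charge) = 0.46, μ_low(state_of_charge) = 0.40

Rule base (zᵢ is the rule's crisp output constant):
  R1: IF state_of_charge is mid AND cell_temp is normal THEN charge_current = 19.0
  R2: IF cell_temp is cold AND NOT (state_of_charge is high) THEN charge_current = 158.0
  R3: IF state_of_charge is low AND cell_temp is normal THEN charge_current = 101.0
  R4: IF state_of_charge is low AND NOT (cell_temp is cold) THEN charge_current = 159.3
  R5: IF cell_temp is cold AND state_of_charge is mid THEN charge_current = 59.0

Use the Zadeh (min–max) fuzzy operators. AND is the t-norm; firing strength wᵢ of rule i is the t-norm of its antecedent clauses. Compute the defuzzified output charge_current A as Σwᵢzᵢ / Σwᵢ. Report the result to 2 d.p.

114.14

R1 (z=19.0): mid=0.46, normal=0.12; AND[min(a, b)] → w = 0.12
R2 (z=158.0): cold=0.45, ¬high=1−0.24=0.76; AND[min(a, b)] → w = 0.45
R3 (z=101.0): low=0.40, normal=0.12; AND[min(a, b)] → w = 0.12
R4 (z=159.3): low=0.40, ¬cold=1−0.45=0.55; AND[min(a, b)] → w = 0.40
R5 (z=59.0): cold=0.45, mid=0.46; AND[min(a, b)] → w = 0.45
Weighted average = (0.12·19.0 + 0.45·158.0 + 0.12·101.0 + 0.40·159.3 + 0.45·59.0) / (0.12 + 0.45 + 0.12 + 0.40 + 0.45)
  = 175.7700 / 1.5400 = 114.14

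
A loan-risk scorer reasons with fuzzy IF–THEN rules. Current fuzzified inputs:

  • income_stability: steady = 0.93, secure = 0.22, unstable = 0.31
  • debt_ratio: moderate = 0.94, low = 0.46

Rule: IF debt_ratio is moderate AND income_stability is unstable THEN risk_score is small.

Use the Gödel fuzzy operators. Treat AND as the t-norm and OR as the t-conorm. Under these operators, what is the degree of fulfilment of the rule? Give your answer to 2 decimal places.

0.31

firing strength: moderate=0.94, unstable=0.31; AND[min(a, b)] → w = 0.31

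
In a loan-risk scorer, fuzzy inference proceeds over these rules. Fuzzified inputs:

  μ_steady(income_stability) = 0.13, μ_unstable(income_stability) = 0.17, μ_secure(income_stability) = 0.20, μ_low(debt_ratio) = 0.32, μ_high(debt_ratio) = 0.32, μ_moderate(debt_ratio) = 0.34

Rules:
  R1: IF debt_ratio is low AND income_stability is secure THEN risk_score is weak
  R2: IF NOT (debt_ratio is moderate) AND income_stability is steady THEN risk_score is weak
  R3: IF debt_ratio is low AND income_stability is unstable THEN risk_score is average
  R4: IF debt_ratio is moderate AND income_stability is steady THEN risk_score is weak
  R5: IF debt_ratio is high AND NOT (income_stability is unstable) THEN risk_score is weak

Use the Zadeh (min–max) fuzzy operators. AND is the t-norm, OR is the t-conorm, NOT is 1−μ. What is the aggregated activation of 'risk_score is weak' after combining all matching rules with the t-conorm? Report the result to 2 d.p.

0.32

R1: low=0.32, secure=0.20; AND[min(a, b)] → w = 0.20
R2: ¬moderate=1−0.34=0.66, steady=0.13; AND[min(a, b)] → w = 0.13
R3: low=0.32, unstable=0.17; AND[min(a, b)] → w = 0.17
R4: moderate=0.34, steady=0.13; AND[min(a, b)] → w = 0.13
R5: high=0.32, ¬unstable=1−0.17=0.83; AND[min(a, b)] → w = 0.32
Rules with consequent 'weak': {R1, R2, R4, R5} → strengths 0.20, 0.13, 0.13, 0.32
Aggregate via t-conorm [max(a, b)]: 0.32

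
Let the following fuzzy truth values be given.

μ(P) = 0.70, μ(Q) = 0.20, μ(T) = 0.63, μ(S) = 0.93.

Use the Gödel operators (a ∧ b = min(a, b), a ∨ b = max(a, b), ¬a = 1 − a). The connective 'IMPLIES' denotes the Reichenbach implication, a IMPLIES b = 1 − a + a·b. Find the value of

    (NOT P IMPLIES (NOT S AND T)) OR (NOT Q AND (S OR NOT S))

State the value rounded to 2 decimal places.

0.80

NOT P = 1 − 0.70 = 0.30
NOT S = 1 − 0.93 = 0.07
NOT S AND T = min(a, b) on (0.07, 0.63) = 0.07
NOT P IMPLIES (NOT S AND T)  [Reichenbach: 1 − a + a·b] with a=0.30, b=0.07 → 0.72
NOT Q = 1 − 0.20 = 0.80
NOT S = 1 − 0.93 = 0.07
S OR NOT S = max(a, b) on (0.93, 0.07) = 0.93
NOT Q AND (S OR NOT S) = min(a, b) on (0.80, 0.93) = 0.80
(NOT P IMPLIES (NOT S AND T)) OR (NOT Q AND (S OR NOT S)) = max(a, b) on (0.72, 0.80) = 0.80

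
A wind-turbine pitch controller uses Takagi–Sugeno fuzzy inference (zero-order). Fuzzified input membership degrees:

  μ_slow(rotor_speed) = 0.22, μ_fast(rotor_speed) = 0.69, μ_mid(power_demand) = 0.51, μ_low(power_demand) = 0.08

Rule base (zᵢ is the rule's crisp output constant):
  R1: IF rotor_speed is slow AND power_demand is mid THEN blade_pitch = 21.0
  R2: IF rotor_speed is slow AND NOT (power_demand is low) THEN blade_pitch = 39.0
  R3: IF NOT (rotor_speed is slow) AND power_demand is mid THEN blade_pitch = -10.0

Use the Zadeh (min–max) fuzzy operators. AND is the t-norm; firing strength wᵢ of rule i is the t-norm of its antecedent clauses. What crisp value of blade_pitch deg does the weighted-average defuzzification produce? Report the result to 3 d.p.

R1 (z=21.0): slow=0.22, mid=0.51; AND[min(a, b)] → w = 0.22
R2 (z=39.0): slow=0.22, ¬low=1−0.08=0.92; AND[min(a, b)] → w = 0.22
R3 (z=-10.0): ¬slow=1−0.22=0.78, mid=0.51; AND[min(a, b)] → w = 0.51
Weighted average = (0.22·21.0 + 0.22·39.0 + 0.51·-10.0) / (0.22 + 0.22 + 0.51)
  = 8.1000 / 0.9500 = 8.526

8.526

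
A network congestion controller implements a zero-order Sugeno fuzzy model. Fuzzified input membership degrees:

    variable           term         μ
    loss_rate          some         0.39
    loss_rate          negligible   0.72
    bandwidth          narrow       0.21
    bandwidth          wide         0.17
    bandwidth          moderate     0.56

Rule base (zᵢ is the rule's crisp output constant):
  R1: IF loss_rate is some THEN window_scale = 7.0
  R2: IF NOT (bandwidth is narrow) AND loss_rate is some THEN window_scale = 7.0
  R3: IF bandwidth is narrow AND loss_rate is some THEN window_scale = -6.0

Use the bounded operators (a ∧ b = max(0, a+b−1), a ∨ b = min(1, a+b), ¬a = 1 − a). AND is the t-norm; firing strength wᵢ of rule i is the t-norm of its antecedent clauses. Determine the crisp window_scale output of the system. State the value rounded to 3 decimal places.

R1 (z=7.0): some=0.39 → w = 0.39
R2 (z=7.0): ¬narrow=1−0.21=0.79, some=0.39; AND[max(0, a+b−1)] → w = 0.18
R3 (z=-6.0): narrow=0.21, some=0.39; AND[max(0, a+b−1)] → w = 0.00
Weighted average = (0.39·7.0 + 0.18·7.0 + 0.00·-6.0) / (0.39 + 0.18 + 0.00)
  = 3.9900 / 0.5700 = 7.000

7.000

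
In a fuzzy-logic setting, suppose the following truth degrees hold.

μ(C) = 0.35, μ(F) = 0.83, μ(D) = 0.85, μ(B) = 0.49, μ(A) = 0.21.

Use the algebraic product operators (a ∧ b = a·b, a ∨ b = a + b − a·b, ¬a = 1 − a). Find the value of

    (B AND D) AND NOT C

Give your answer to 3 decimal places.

0.271

B AND D = a·b on (0.4900, 0.8500) = 0.4165
NOT C = 1 − 0.3500 = 0.6500
(B AND D) AND NOT C = a·b on (0.4165, 0.6500) = 0.2707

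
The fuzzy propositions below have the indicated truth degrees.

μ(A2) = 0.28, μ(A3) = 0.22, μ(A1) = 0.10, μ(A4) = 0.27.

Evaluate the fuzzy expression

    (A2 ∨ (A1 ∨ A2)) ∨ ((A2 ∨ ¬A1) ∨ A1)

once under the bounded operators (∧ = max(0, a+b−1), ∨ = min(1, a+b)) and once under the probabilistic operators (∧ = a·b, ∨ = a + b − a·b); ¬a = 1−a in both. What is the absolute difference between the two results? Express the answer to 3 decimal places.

Under bounded:
  A1 ∨ A2 = min(1, a+b) on (0.10, 0.28) = 0.38
  A2 ∨ (A1 ∨ A2) = min(1, a+b) on (0.28, 0.38) = 0.66
  ¬A1 = 1 − 0.10 = 0.90
  A2 ∨ ¬A1 = min(1, a+b) on (0.28, 0.90) = 1.00
  (A2 ∨ ¬A1) ∨ A1 = min(1, a+b) on (1.00, 0.10) = 1.00
  (A2 ∨ (A1 ∨ A2)) ∨ ((A2 ∨ ¬A1) ∨ A1) = min(1, a+b) on (0.66, 1.00) = 1.00
  → value = 1.0000
Under probabilistic:
  A1 ∨ A2 = a + b − a·b on (0.1000, 0.2800) = 0.3520
  A2 ∨ (A1 ∨ A2) = a + b − a·b on (0.2800, 0.3520) = 0.5334
  ¬A1 = 1 − 0.1000 = 0.9000
  A2 ∨ ¬A1 = a + b − a·b on (0.2800, 0.9000) = 0.9280
  (A2 ∨ ¬A1) ∨ A1 = a + b − a·b on (0.9280, 0.1000) = 0.9352
  (A2 ∨ (A1 ∨ A2)) ∨ ((A2 ∨ ¬A1) ∨ A1) = a + b − a·b on (0.5334, 0.9352) = 0.9698
  → value = 0.9698
|1.0000 − 0.9698| = 0.030

0.030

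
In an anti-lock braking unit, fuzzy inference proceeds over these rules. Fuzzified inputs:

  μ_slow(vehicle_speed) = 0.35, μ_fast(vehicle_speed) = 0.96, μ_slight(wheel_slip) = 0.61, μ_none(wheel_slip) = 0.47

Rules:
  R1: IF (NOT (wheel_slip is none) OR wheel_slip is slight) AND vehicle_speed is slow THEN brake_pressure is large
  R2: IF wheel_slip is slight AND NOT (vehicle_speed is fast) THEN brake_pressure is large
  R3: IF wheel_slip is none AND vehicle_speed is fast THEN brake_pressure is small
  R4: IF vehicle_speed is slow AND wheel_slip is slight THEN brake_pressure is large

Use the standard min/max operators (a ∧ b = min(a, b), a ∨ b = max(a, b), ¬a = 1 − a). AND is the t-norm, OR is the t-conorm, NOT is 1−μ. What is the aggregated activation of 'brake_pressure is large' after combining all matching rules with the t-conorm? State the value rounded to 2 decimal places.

R1: (¬none=1−0.47=0.53 OR slight=0.61) = 0.61; AND[min(a, b)] with slow=0.35 → w = 0.35
R2: slight=0.61, ¬fast=1−0.96=0.04; AND[min(a, b)] → w = 0.04
R3: none=0.47, fast=0.96; AND[min(a, b)] → w = 0.47
R4: slow=0.35, slight=0.61; AND[min(a, b)] → w = 0.35
Rules with consequent 'large': {R1, R2, R4} → strengths 0.35, 0.04, 0.35
Aggregate via t-conorm [max(a, b)]: 0.35

0.35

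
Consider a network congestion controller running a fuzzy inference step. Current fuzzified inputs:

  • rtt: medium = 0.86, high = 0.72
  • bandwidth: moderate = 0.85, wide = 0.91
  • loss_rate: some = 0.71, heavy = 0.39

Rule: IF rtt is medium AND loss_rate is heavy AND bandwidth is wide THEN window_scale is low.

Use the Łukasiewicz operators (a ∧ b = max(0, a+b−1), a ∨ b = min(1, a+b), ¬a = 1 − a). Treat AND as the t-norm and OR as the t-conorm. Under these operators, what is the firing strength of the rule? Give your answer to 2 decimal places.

0.16

firing strength: medium=0.86, heavy=0.39, wide=0.91; AND[max(0, a+b−1)] → w = 0.16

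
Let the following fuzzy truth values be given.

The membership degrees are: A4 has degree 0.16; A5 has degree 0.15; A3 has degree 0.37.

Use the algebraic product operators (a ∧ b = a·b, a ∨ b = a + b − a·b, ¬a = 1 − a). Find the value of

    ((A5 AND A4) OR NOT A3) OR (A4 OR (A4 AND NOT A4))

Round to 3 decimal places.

0.737

A5 AND A4 = a·b on (0.1500, 0.1600) = 0.0240
NOT A3 = 1 − 0.3700 = 0.6300
(A5 AND A4) OR NOT A3 = a + b − a·b on (0.0240, 0.6300) = 0.6389
NOT A4 = 1 − 0.1600 = 0.8400
A4 AND NOT A4 = a·b on (0.1600, 0.8400) = 0.1344
A4 OR (A4 AND NOT A4) = a + b − a·b on (0.1600, 0.1344) = 0.2729
((A5 AND A4) OR NOT A3) OR (A4 OR (A4 AND NOT A4)) = a + b − a·b on (0.6389, 0.2729) = 0.7374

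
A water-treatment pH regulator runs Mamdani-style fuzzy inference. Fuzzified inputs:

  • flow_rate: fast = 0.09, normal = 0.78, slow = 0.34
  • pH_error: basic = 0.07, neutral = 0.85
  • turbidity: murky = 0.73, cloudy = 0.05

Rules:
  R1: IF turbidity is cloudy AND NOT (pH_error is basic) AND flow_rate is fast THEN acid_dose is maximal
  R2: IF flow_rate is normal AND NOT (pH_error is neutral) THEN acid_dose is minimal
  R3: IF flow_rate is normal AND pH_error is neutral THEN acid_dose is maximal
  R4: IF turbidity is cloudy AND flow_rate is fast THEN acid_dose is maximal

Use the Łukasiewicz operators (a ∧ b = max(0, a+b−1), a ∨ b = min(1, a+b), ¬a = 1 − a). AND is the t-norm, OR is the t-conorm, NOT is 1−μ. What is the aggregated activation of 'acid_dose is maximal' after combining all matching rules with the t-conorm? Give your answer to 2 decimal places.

R1: cloudy=0.05, ¬basic=1−0.07=0.93, fast=0.09; AND[max(0, a+b−1)] → w = 0.00
R2: normal=0.78, ¬neutral=1−0.85=0.15; AND[max(0, a+b−1)] → w = 0.00
R3: normal=0.78, neutral=0.85; AND[max(0, a+b−1)] → w = 0.63
R4: cloudy=0.05, fast=0.09; AND[max(0, a+b−1)] → w = 0.00
Rules with consequent 'maximal': {R1, R3, R4} → strengths 0.00, 0.63, 0.00
Aggregate via t-conorm [min(1, a+b)]: 0.63

0.63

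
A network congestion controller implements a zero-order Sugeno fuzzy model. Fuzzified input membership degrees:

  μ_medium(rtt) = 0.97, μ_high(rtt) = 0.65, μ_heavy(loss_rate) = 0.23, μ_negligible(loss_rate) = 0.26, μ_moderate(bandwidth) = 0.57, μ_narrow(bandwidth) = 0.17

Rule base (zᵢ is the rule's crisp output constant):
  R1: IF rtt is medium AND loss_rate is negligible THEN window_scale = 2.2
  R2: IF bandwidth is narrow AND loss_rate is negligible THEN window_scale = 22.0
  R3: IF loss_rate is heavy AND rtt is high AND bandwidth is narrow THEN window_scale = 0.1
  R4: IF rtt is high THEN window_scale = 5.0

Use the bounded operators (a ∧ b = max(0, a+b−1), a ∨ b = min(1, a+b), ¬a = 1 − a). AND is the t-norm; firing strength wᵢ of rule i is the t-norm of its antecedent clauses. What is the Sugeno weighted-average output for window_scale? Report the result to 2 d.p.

R1 (z=2.2): medium=0.97, negligible=0.26; AND[max(0, a+b−1)] → w = 0.23
R2 (z=22.0): narrow=0.17, negligible=0.26; AND[max(0, a+b−1)] → w = 0.00
R3 (z=0.1): heavy=0.23, high=0.65, narrow=0.17; AND[max(0, a+b−1)] → w = 0.00
R4 (z=5.0): high=0.65 → w = 0.65
Weighted average = (0.23·2.2 + 0.00·22.0 + 0.00·0.1 + 0.65·5.0) / (0.23 + 0.00 + 0.00 + 0.65)
  = 3.7560 / 0.8800 = 4.27

4.27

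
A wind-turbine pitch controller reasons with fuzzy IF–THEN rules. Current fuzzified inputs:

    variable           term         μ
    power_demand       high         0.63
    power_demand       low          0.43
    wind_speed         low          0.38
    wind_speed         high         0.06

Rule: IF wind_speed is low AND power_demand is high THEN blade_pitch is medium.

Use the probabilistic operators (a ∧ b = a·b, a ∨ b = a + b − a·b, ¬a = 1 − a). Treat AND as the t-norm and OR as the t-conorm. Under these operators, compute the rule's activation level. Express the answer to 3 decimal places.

firing strength: low=0.38, high=0.63; AND[a·b] → w = 0.2394

0.239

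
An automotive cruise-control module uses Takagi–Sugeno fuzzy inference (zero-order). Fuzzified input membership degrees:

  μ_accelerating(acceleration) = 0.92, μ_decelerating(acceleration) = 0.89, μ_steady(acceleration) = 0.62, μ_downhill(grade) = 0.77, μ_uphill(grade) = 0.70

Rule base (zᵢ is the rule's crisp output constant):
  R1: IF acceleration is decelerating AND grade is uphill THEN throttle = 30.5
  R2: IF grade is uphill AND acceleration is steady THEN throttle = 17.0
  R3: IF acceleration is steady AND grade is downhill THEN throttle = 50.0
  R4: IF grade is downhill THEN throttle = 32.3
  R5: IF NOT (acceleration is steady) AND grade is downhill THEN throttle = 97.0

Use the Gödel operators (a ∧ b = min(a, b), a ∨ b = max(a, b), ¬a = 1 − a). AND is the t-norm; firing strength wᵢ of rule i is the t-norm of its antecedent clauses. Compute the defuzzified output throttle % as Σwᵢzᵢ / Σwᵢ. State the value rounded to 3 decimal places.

R1 (z=30.5): decelerating=0.89, uphill=0.70; AND[min(a, b)] → w = 0.70
R2 (z=17.0): uphill=0.70, steady=0.62; AND[min(a, b)] → w = 0.62
R3 (z=50.0): steady=0.62, downhill=0.77; AND[min(a, b)] → w = 0.62
R4 (z=32.3): downhill=0.77 → w = 0.77
R5 (z=97.0): ¬steady=1−0.62=0.38, downhill=0.77; AND[min(a, b)] → w = 0.38
Weighted average = (0.70·30.5 + 0.62·17.0 + 0.62·50.0 + 0.77·32.3 + 0.38·97.0) / (0.70 + 0.62 + 0.62 + 0.77 + 0.38)
  = 124.6210 / 3.0900 = 40.330

40.330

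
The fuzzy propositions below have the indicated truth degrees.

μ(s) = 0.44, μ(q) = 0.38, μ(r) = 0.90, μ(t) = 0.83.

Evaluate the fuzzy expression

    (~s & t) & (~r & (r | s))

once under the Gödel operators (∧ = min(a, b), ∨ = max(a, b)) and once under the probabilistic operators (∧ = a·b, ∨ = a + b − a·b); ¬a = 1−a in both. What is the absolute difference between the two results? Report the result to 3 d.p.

0.056

Under Gödel:
  ~s = 1 − 0.44 = 0.56
  ~s & t = min(a, b) on (0.56, 0.83) = 0.56
  ~r = 1 − 0.90 = 0.10
  r | s = max(a, b) on (0.90, 0.44) = 0.90
  ~r & (r | s) = min(a, b) on (0.10, 0.90) = 0.10
  (~s & t) & (~r & (r | s)) = min(a, b) on (0.56, 0.10) = 0.10
  → value = 0.1000
Under probabilistic:
  ~s = 1 − 0.4400 = 0.5600
  ~s & t = a·b on (0.5600, 0.8300) = 0.4648
  ~r = 1 − 0.9000 = 0.1000
  r | s = a + b − a·b on (0.9000, 0.4400) = 0.9440
  ~r & (r | s) = a·b on (0.1000, 0.9440) = 0.0944
  (~s & t) & (~r & (r | s)) = a·b on (0.4648, 0.0944) = 0.0439
  → value = 0.0439
|0.1000 − 0.0439| = 0.056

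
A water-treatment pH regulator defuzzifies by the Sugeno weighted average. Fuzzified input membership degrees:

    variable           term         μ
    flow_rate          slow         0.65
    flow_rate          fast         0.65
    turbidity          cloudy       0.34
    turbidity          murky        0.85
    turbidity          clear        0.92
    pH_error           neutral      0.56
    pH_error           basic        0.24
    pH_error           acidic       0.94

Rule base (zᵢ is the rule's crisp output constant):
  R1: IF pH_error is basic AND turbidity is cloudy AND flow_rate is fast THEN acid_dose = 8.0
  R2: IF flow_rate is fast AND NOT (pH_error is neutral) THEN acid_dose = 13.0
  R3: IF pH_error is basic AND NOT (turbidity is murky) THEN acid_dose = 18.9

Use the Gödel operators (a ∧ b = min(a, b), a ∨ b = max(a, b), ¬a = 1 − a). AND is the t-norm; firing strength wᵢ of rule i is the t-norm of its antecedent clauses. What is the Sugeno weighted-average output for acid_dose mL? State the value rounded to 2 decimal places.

12.62

R1 (z=8.0): basic=0.24, cloudy=0.34, fast=0.65; AND[min(a, b)] → w = 0.24
R2 (z=13.0): fast=0.65, ¬neutral=1−0.56=0.44; AND[min(a, b)] → w = 0.44
R3 (z=18.9): basic=0.24, ¬murky=1−0.85=0.15; AND[min(a, b)] → w = 0.15
Weighted average = (0.24·8.0 + 0.44·13.0 + 0.15·18.9) / (0.24 + 0.44 + 0.15)
  = 10.4750 / 0.8300 = 12.62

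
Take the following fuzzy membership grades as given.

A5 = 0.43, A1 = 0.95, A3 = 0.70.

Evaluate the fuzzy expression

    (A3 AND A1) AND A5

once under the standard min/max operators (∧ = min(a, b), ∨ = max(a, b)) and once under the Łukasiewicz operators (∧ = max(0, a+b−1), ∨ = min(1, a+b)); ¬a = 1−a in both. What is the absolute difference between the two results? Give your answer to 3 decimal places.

0.350

Under standard min/max:
  A3 AND A1 = min(a, b) on (0.70, 0.95) = 0.70
  (A3 AND A1) AND A5 = min(a, b) on (0.70, 0.43) = 0.43
  → value = 0.4300
Under Łukasiewicz:
  A3 AND A1 = max(0, a+b−1) on (0.70, 0.95) = 0.65
  (A3 AND A1) AND A5 = max(0, a+b−1) on (0.65, 0.43) = 0.08
  → value = 0.0800
|0.4300 − 0.0800| = 0.350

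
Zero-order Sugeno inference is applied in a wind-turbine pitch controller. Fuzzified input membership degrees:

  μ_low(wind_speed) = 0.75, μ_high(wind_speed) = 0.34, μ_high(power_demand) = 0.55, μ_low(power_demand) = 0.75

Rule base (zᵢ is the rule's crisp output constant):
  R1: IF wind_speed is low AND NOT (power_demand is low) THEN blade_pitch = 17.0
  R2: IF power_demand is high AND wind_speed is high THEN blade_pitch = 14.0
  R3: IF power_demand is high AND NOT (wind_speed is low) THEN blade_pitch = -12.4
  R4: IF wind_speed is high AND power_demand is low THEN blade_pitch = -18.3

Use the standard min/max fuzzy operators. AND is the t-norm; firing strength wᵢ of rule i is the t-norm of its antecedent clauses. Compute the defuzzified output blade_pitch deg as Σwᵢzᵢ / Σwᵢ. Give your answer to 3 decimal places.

-0.264

R1 (z=17.0): low=0.75, ¬low=1−0.75=0.25; AND[min(a, b)] → w = 0.25
R2 (z=14.0): high=0.55, high=0.34; AND[min(a, b)] → w = 0.34
R3 (z=-12.4): high=0.55, ¬low=1−0.75=0.25; AND[min(a, b)] → w = 0.25
R4 (z=-18.3): high=0.34, low=0.75; AND[min(a, b)] → w = 0.34
Weighted average = (0.25·17.0 + 0.34·14.0 + 0.25·-12.4 + 0.34·-18.3) / (0.25 + 0.34 + 0.25 + 0.34)
  = -0.3120 / 1.1800 = -0.264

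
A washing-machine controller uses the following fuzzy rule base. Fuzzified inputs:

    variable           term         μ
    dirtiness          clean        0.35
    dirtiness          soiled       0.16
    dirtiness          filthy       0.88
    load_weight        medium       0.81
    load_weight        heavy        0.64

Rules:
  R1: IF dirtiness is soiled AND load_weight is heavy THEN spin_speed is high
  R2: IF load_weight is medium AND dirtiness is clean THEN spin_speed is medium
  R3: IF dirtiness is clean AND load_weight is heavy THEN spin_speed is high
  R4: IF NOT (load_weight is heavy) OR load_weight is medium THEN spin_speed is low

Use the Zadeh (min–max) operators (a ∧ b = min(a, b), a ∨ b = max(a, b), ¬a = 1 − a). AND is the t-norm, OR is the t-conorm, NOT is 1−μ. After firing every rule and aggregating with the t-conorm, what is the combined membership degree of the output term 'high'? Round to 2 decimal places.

R1: soiled=0.16, heavy=0.64; AND[min(a, b)] → w = 0.16
R2: medium=0.81, clean=0.35; AND[min(a, b)] → w = 0.35
R3: clean=0.35, heavy=0.64; AND[min(a, b)] → w = 0.35
R4: ¬heavy=1−0.64=0.36, medium=0.81; OR[max(a, b)] → w = 0.81
Rules with consequent 'high': {R1, R3} → strengths 0.16, 0.35
Aggregate via t-conorm [max(a, b)]: 0.35

0.35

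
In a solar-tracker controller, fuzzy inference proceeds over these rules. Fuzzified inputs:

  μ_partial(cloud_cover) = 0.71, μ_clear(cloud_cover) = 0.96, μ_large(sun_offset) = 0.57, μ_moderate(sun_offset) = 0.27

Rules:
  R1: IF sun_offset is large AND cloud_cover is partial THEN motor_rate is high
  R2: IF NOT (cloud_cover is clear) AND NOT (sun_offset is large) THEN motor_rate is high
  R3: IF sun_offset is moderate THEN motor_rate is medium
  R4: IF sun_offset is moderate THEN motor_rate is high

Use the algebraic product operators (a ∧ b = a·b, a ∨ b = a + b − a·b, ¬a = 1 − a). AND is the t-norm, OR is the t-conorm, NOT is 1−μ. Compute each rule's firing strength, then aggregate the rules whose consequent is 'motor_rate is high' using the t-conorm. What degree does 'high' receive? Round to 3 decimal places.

0.573

R1: large=0.57, partial=0.71; AND[a·b] → w = 0.4047
R2: ¬clear=1−0.96=0.04, ¬large=1−0.57=0.43; AND[a·b] → w = 0.0172
R3: moderate=0.27 → w = 0.2700
R4: moderate=0.27 → w = 0.2700
Rules with consequent 'high': {R1, R2, R4} → strengths 0.4047, 0.0172, 0.2700
Aggregate via t-conorm [a + b − a·b]: 0.5729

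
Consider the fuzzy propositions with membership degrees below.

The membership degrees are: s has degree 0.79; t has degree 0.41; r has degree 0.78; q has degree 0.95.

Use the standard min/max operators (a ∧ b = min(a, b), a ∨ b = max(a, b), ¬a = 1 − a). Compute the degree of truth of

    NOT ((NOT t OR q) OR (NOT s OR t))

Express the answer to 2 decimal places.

NOT t = 1 − 0.41 = 0.59
NOT t OR q = max(a, b) on (0.59, 0.95) = 0.95
NOT s = 1 − 0.79 = 0.21
NOT s OR t = max(a, b) on (0.21, 0.41) = 0.41
(NOT t OR q) OR (NOT s OR t) = max(a, b) on (0.95, 0.41) = 0.95
NOT ((NOT t OR q) OR (NOT s OR t)) = 1 − 0.95 = 0.05

0.05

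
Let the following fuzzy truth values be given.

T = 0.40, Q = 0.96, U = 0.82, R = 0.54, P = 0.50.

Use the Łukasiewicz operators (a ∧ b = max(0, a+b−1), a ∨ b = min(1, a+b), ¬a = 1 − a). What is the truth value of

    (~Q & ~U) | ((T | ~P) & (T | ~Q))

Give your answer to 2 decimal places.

0.34

~Q = 1 − 0.96 = 0.04
~U = 1 − 0.82 = 0.18
~Q & ~U = max(0, a+b−1) on (0.04, 0.18) = 0.00
~P = 1 − 0.50 = 0.50
T | ~P = min(1, a+b) on (0.40, 0.50) = 0.90
~Q = 1 − 0.96 = 0.04
T | ~Q = min(1, a+b) on (0.40, 0.04) = 0.44
(T | ~P) & (T | ~Q) = max(0, a+b−1) on (0.90, 0.44) = 0.34
(~Q & ~U) | ((T | ~P) & (T | ~Q)) = min(1, a+b) on (0.00, 0.34) = 0.34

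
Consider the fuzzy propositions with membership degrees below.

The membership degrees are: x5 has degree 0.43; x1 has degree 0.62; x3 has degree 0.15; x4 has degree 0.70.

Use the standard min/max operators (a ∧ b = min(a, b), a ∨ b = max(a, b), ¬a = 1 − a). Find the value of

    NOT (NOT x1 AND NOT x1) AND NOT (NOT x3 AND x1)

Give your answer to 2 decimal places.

NOT x1 = 1 − 0.62 = 0.38
NOT x1 = 1 − 0.62 = 0.38
NOT x1 AND NOT x1 = min(a, b) on (0.38, 0.38) = 0.38
NOT (NOT x1 AND NOT x1) = 1 − 0.38 = 0.62
NOT x3 = 1 − 0.15 = 0.85
NOT x3 AND x1 = min(a, b) on (0.85, 0.62) = 0.62
NOT (NOT x3 AND x1) = 1 − 0.62 = 0.38
NOT (NOT x1 AND NOT x1) AND NOT (NOT x3 AND x1) = min(a, b) on (0.62, 0.38) = 0.38

0.38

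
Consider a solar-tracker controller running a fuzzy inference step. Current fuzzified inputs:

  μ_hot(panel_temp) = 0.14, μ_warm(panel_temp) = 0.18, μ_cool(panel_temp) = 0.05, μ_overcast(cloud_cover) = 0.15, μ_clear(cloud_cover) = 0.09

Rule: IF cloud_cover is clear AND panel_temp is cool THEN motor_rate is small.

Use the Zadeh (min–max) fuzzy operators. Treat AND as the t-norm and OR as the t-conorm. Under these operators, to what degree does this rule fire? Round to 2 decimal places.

firing strength: clear=0.09, cool=0.05; AND[min(a, b)] → w = 0.05

0.05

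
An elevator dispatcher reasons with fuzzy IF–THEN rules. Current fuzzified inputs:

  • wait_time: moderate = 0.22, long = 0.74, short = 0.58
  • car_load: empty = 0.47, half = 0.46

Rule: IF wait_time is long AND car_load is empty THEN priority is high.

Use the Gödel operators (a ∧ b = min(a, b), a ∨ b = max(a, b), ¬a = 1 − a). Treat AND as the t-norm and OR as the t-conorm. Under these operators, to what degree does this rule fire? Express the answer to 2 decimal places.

0.47

firing strength: long=0.74, empty=0.47; AND[min(a, b)] → w = 0.47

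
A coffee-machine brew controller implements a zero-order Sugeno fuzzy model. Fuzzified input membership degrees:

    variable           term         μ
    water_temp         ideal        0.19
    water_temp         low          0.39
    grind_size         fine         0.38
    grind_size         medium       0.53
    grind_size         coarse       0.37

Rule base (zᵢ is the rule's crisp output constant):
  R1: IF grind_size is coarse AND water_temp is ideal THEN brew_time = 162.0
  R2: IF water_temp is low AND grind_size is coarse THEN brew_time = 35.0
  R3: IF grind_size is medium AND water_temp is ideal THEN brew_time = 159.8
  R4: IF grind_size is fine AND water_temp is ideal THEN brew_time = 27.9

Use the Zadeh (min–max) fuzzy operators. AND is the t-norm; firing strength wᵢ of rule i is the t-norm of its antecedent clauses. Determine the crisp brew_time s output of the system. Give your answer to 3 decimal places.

84.461

R1 (z=162.0): coarse=0.37, ideal=0.19; AND[min(a, b)] → w = 0.19
R2 (z=35.0): low=0.39, coarse=0.37; AND[min(a, b)] → w = 0.37
R3 (z=159.8): medium=0.53, ideal=0.19; AND[min(a, b)] → w = 0.19
R4 (z=27.9): fine=0.38, ideal=0.19; AND[min(a, b)] → w = 0.19
Weighted average = (0.19·162.0 + 0.37·35.0 + 0.19·159.8 + 0.19·27.9) / (0.19 + 0.37 + 0.19 + 0.19)
  = 79.3930 / 0.9400 = 84.461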